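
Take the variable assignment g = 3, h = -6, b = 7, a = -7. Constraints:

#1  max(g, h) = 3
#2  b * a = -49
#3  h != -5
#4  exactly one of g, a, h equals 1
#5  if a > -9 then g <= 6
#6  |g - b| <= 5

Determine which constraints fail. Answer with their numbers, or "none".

The assignment fails constraint 4.

#1 max(3, -6) = 3 — OK.
#2 b * a = 7 * (-7) = -49 — OK.
#3 h = -6, and -6 ≠ -5 — OK.
#4 g=3, a=-7, h=-6; 0 of them equal 1, not exactly one — violated.
#5 a = -7 > -9, so we need g ≤ 6; g = 3 ≤ 6 — OK.
#6 |3 - 7| = 4; 4 ≤ 5 — OK.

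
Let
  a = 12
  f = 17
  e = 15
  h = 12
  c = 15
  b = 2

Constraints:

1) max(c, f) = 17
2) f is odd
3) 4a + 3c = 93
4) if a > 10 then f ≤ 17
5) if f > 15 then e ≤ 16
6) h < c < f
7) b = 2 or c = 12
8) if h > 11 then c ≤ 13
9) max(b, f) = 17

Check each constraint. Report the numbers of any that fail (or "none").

1) max(15, 17) = 17 — holds.
2) f = 17 is odd — holds.
3) 4a + 3c = 4(12) + 3(15) = 93 — holds.
4) a = 12 > 10, so we need f ≤ 17; f = 17 ≤ 17 — holds.
5) f = 17 > 15, so we need e ≤ 16; e = 15 ≤ 16 — holds.
6) values 12 < 15 < 17 — holds.
7) b = 2 = 2 (first disjunct) — holds.
8) h = 12 > 11, so we need c ≤ 13; but c = 15 > 13 — fails.
9) max(2, 17) = 17 — holds.

Constraint 8 does not hold.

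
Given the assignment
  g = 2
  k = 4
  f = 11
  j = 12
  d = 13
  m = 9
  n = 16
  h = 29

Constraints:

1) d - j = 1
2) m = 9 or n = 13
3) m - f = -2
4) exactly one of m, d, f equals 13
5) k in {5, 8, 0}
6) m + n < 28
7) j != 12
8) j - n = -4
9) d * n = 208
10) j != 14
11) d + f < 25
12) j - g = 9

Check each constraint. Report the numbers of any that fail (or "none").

Constraints 5, 7, and 12 do not hold.

1) d - j = 13 - 12 = 1  true
2) m = 9 = 9 (first disjunct)  true
3) m - f = 9 - 11 = -2  true
4) m=9, d=13, f=11; 1 of them equals 13  true
5) k = 4 is not in {5, 8, 0}  false
6) m + n = 9 + 16 = 25; 25 < 28  true
7) j = 12, but 12 is required to differ  false
8) j - n = 12 - 16 = -4  true
9) d * n = 13 * 16 = 208  true
10) j = 12, and 12 ≠ 14  true
11) d + f = 13 + 11 = 24; 24 < 25  true
12) j - g = 12 - 2 = 10, not 9  false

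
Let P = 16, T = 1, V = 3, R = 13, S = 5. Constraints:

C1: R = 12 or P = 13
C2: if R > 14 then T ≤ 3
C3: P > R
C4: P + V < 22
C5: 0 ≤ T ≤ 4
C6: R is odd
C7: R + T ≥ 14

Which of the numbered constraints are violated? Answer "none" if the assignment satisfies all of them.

C1: R = 13 ≠ 12 and P = 16 ≠ 13; both disjuncts false — violated.
C2: R = 13, not > 14; antecedent false, conditional vacuously true — OK.
C3: P = 16, R = 13; 16 > 13 — OK.
C4: P + V = 16 + 3 = 19; 19 < 22 — OK.
C5: T = 1 lies in [0, 4] — OK.
C6: R = 13 is odd — OK.
C7: R + T = 13 + 1 = 14; 14 ≥ 14 — OK.

Constraint 1 is violated.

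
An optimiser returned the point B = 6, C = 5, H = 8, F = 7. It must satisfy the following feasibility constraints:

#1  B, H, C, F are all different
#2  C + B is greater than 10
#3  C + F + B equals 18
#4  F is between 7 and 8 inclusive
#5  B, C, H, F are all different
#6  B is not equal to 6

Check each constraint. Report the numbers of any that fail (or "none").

The assignment fails constraint 6.

#1 values 6, 8, 5, 7 are pairwise distinct — holds.
#2 C + B = 5 + 6 = 11; 11 > 10 — holds.
#3 C + F + B = 5 + 7 + 6 = 18 — holds.
#4 F = 7 lies in [7, 8] — holds.
#5 values 6, 5, 8, 7 are pairwise distinct — holds.
#6 B = 6, but 6 is required to differ — fails.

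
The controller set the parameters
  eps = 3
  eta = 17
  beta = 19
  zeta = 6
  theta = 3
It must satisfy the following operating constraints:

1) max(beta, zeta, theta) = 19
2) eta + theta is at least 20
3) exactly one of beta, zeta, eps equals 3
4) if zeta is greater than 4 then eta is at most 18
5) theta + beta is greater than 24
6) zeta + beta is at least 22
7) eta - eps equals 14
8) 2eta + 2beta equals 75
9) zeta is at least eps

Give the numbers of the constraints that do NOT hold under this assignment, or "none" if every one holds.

1) max(19, 6, 3) = 19 — OK.
2) eta + theta = 17 + 3 = 20; 20 ≥ 20 — OK.
3) beta=19, zeta=6, eps=3; 1 of them equals 3 — OK.
4) zeta = 6 > 4, so we need eta ≤ 18; eta = 17 ≤ 18 — OK.
5) theta + beta = 3 + 19 = 22; 22 ≤ 24, bound 24 not met — violated.
6) zeta + beta = 6 + 19 = 25; 25 ≥ 22 — OK.
7) eta - eps = 17 - 3 = 14 — OK.
8) 2eta + 2beta = 2(17) + 2(19) = 72, not 75 — violated.
9) zeta = 6, eps = 3; 6 ≥ 3 — OK.

No — constraints 5 and 8 are not satisfied.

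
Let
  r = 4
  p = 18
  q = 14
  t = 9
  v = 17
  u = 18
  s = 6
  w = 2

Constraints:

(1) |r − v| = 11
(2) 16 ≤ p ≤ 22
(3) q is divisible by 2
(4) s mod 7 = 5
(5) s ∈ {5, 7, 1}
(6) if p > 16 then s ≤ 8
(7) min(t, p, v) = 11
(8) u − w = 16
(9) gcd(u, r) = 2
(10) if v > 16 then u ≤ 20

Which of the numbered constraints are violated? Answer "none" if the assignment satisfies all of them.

(1) |4 − 17| = 13, not 11  false
(2) p = 18 lies in [16, 22]  true
(3) 14 / 2 = 7, so 2 divides 14  true
(4) 6 mod 7 = 6, not 5  false
(5) s = 6 is not in {5, 7, 1}  false
(6) p = 18 > 16, so we need s ≤ 8; s = 6 ≤ 8  true
(7) min(9, 18, 17) = 9, not 11  false
(8) u − w = 18 − 2 = 16  true
(9) gcd(18, 4) = 2  true
(10) v = 17 > 16, so we need u ≤ 20; u = 18 ≤ 20  true

Constraints 1, 4, 5, 7 are violated.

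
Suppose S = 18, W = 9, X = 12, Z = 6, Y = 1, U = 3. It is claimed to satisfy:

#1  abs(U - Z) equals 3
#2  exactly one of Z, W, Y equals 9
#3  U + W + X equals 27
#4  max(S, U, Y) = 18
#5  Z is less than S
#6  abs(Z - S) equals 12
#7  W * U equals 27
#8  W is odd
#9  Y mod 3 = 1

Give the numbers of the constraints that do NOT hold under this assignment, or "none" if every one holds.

Violated: 3.

#1 abs(3 - 6) = 3 — OK.
#2 Z=6, W=9, Y=1; 1 of them equals 9 — OK.
#3 U + W + X = 3 + 9 + 12 = 24, not 27 — violated.
#4 max(18, 3, 1) = 18 — OK.
#5 Z = 6, S = 18; 6 < 18 — OK.
#6 abs(6 - 18) = 12 — OK.
#7 W * U = 9 * 3 = 27 — OK.
#8 W = 9 is odd — OK.
#9 1 mod 3 = 1 — OK.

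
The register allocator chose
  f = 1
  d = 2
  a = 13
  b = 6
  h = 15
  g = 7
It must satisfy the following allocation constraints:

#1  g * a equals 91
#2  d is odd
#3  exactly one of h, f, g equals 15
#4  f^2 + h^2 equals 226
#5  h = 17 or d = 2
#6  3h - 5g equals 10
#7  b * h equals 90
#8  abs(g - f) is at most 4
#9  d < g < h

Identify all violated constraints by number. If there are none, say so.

#1 g * a = 7 * 13 = 91 — holds.
#2 d = 2 is even — fails.
#3 h=15, f=1, g=7; 1 of them equals 15 — holds.
#4 f^2 + h^2 = 1^2 + 15^2 = 1 + 225 = 226 — holds.
#5 h = 15 ≠ 17, but d = 2 = 2 (second disjunct) — holds.
#6 3h - 5g = 3(15) - 5(7) = 10 — holds.
#7 b * h = 6 * 15 = 90 — holds.
#8 abs(7 - 1) = 6; 6 > 4, exceeds bound 4 — fails.
#9 values 2 < 7 < 15 — holds.

The assignment fails constraints 2, 8.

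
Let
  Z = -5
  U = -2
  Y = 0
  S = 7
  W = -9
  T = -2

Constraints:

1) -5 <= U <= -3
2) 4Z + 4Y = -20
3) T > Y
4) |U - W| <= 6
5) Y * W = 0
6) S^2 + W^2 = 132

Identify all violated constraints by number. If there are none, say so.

Constraints 1, 3, 4, 6 are violated.

1) U = -2 is outside [-5, -3] — fails.
2) 4Z + 4Y = 4(-5) + 4(0) = -20 — holds.
3) T = -2, Y = 0; -2 ≤ 0 (want >) — fails.
4) |-2 - (-9)| = 7; 7 > 6, exceeds bound 6 — fails.
5) Y * W = 0 * (-9) = 0 — holds.
6) S^2 + W^2 = 7^2 + (-9)^2 = 49 + 81 = 130, not 132 — fails.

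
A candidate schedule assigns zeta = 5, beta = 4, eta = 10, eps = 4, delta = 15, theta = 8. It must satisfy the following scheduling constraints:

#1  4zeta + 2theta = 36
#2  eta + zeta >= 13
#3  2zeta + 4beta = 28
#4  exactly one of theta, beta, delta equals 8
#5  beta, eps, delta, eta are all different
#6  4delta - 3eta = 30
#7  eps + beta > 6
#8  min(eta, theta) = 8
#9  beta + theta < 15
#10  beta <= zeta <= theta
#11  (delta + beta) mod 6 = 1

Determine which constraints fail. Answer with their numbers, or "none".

#1 4zeta + 2theta = 4(5) + 2(8) = 36 — satisfied.
#2 eta + zeta = 10 + 5 = 15; 15 ≥ 13 — satisfied.
#3 2zeta + 4beta = 2(5) + 4(4) = 26, not 28 — violated.
#4 theta=8, beta=4, delta=15; 1 of them equals 8 — satisfied.
#5 beta = eps = 4, not all different — violated.
#6 4delta - 3eta = 4(15) - 3(10) = 30 — satisfied.
#7 eps + beta = 4 + 4 = 8; 8 > 6 — satisfied.
#8 min(10, 8) = 8 — satisfied.
#9 beta + theta = 4 + 8 = 12; 12 < 15 — satisfied.
#10 values 4 <= 5 <= 8 — satisfied.
#11 delta + beta = 19; 19 mod 6 = 1 — satisfied.

No — constraints 3 and 5 are not satisfied.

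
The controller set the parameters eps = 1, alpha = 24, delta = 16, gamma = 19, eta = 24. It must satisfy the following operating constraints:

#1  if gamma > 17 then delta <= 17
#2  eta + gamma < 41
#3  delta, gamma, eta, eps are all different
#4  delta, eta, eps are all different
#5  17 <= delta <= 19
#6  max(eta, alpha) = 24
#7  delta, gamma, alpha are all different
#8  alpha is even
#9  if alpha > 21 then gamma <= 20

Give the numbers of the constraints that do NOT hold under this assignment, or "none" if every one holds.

No — constraints 2, 5 are not satisfied.

#1 gamma = 19 > 17, so we need delta ≤ 17; delta = 16 ≤ 17  OK
#2 eta + gamma = 24 + 19 = 43; 43 ≥ 41, bound 41 not met  FAIL
#3 values 16, 19, 24, 1 are pairwise distinct  OK
#4 values 16, 24, 1 are pairwise distinct  OK
#5 delta = 16 is outside [17, 19]  FAIL
#6 max(24, 24) = 24  OK
#7 values 16, 19, 24 are pairwise distinct  OK
#8 alpha = 24 is even  OK
#9 alpha = 24 > 21, so we need gamma ≤ 20; gamma = 19 ≤ 20  OK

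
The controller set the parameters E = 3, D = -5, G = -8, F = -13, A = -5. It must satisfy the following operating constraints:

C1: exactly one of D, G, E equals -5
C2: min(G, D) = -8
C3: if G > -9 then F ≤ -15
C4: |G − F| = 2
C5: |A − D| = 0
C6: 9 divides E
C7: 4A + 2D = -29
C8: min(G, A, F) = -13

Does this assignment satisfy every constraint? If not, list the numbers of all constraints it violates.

C1: D=-5, G=-8, E=3; 1 of them equals -5  ✔
C2: min(-8, -5) = -8  ✔
C3: G = -8 > -9, so we need F ≤ -15; but F = -13 > -15  ✘
C4: |-8 − (-13)| = 5, not 2  ✘
C5: |-5 − (-5)| = 0  ✔
C6: 3 = 9×0 + 3, so 9 does not divide 3  ✘
C7: 4A + 2D = 4(-5) + 2(-5) = -30, not -29  ✘
C8: min(-8, -5, -13) = -13  ✔

Violated: 3, 4, 6, 7.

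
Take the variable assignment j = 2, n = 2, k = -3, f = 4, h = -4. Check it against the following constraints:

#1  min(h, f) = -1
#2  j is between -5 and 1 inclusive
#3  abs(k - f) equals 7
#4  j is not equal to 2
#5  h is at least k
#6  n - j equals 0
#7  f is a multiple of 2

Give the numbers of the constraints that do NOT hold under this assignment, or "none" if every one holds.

#1 min(-4, 4) = -4, not -1 — fails.
#2 j = 2 is outside [-5, 1] — fails.
#3 abs(-3 - 4) = 7 — holds.
#4 j = 2, but 2 is required to differ — fails.
#5 h = -4, k = -3; -4 < -3 (want ≥) — fails.
#6 n - j = 2 - 2 = 0 — holds.
#7 4 / 2 = 2, so 2 divides 4 — holds.

Violated: 1, 2, 4, 5.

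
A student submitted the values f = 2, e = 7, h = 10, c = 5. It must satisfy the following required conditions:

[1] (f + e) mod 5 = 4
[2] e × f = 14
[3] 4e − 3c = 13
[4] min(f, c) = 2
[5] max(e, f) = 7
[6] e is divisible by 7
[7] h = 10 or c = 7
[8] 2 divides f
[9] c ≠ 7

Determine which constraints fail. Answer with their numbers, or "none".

[1] f + e = 9; 9 mod 5 = 4 — satisfied.
[2] e × f = 7 × 2 = 14 — satisfied.
[3] 4e − 3c = 4(7) − 3(5) = 13 — satisfied.
[4] min(2, 5) = 2 — satisfied.
[5] max(7, 2) = 7 — satisfied.
[6] 7 / 7 = 1, so 7 divides 7 — satisfied.
[7] h = 10 = 10 (first disjunct) — satisfied.
[8] 2 / 2 = 1, so 2 divides 2 — satisfied.
[9] c = 5, and 5 ≠ 7 — satisfied.

No violations.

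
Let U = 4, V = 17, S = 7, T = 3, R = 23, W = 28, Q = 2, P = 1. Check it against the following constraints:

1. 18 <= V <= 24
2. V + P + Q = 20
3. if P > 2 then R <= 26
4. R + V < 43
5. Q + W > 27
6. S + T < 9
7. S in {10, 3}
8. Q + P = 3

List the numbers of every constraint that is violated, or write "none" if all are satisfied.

1. V = 17 is outside [18, 24]  false
2. V + P + Q = 17 + 1 + 2 = 20  true
3. P = 1, not > 2; antecedent false, conditional vacuously true  true
4. R + V = 23 + 17 = 40; 40 < 43  true
5. Q + W = 2 + 28 = 30; 30 > 27  true
6. S + T = 7 + 3 = 10; 10 ≥ 9, bound 9 not met  false
7. S = 7 is not in {10, 3}  false
8. Q + P = 2 + 1 = 3  true

Violated: 1, 6, and 7.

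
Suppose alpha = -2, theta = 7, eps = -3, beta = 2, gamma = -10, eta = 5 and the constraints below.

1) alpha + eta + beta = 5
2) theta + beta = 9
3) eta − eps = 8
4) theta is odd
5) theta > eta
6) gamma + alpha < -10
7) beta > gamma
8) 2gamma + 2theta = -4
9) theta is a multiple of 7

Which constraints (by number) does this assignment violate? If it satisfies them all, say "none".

1) alpha + eta + beta = -2 + 5 + 2 = 5  OK
2) theta + beta = 7 + 2 = 9  OK
3) eta − eps = 5 − (-3) = 8  OK
4) theta = 7 is odd  OK
5) theta = 7, eta = 5; 7 > 5  OK
6) gamma + alpha = -10 + (-2) = -12; -12 < -10  OK
7) beta = 2, gamma = -10; 2 > -10  OK
8) 2gamma + 2theta = 2(-10) + 2(7) = -6, not -4  FAIL
9) 7 / 7 = 1, so 7 divides 7  OK

No — constraint 8 is not satisfied.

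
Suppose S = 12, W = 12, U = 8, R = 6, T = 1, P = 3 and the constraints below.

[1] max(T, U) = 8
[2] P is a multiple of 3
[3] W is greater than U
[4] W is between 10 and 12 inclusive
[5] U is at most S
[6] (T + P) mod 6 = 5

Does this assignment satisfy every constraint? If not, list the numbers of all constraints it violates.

[1] max(1, 8) = 8  true
[2] 3 / 3 = 1, so 3 divides 3  true
[3] W = 12, U = 8; 12 > 8  true
[4] W = 12 lies in [10, 12]  true
[5] U = 8, S = 12; 8 ≤ 12  true
[6] T + P = 4; 4 mod 6 = 4, not 5  false

No — constraint 6 is not satisfied.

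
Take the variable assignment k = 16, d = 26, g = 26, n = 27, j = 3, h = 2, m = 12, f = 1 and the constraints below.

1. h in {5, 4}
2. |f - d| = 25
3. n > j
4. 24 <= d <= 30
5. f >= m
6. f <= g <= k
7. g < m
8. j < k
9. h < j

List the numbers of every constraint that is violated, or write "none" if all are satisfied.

The assignment fails constraints 1, 5, 6, and 7.

1. h = 2 is not in {5, 4} — does not hold.
2. |1 - 26| = 25 — holds.
3. n = 27, j = 3; 27 > 3 — holds.
4. d = 26 lies in [24, 30] — holds.
5. f = 1, m = 12; 1 < 12 (want ≥) — does not hold.
6. values 1, 26, 16; g = 26 is not <= k = 16 — does not hold.
7. g = 26, m = 12; 26 ≥ 12 (want <) — does not hold.
8. j = 3, k = 16; 3 < 16 — holds.
9. h = 2, j = 3; 2 < 3 — holds.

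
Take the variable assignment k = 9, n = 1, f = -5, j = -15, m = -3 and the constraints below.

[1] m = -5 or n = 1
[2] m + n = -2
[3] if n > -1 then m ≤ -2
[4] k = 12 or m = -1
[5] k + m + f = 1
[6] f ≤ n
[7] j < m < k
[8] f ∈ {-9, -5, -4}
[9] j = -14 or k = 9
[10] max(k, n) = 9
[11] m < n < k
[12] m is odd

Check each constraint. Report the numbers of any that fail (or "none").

Constraint 4 does not hold.

[1] m = -3 ≠ -5, but n = 1 = 1 (second disjunct) — holds.
[2] m + n = -3 + 1 = -2 — holds.
[3] n = 1 > -1, so we need m ≤ -2; m = -3 ≤ -2 — holds.
[4] k = 9 ≠ 12 and m = -3 ≠ -1; both disjuncts false — fails.
[5] k + m + f = 9 + (-3) + (-5) = 1 — holds.
[6] f = -5, n = 1; -5 ≤ 1 — holds.
[7] values -15 < -3 < 9 — holds.
[8] f = -5 is in {-9, -5, -4} — holds.
[9] j = -15 ≠ -14, but k = 9 = 9 (second disjunct) — holds.
[10] max(9, 1) = 9 — holds.
[11] values -3 < 1 < 9 — holds.
[12] m = -3 is odd — holds.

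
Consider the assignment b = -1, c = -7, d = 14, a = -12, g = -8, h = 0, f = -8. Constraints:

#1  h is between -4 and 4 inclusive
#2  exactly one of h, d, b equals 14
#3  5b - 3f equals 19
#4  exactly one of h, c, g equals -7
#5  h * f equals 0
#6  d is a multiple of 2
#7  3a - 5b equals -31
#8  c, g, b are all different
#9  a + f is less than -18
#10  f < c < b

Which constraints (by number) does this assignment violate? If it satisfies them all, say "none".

#1 h = 0 lies in [-4, 4]  ✓
#2 h=0, d=14, b=-1; 1 of them equals 14  ✓
#3 5b - 3f = 5(-1) - 3(-8) = 19  ✓
#4 h=0, c=-7, g=-8; 1 of them equals -7  ✓
#5 h * f = 0 * (-8) = 0  ✓
#6 14 / 2 = 7, so 2 divides 14  ✓
#7 3a - 5b = 3(-12) - 5(-1) = -31  ✓
#8 values -7, -8, -1 are pairwise distinct  ✓
#9 a + f = -12 + (-8) = -20; -20 < -18  ✓
#10 values -8 < -7 < -1  ✓

None — every constraint holds.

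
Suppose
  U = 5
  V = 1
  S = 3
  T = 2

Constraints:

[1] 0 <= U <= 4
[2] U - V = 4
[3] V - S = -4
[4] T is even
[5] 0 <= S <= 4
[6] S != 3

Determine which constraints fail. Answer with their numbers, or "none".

Violated: 1, 3, and 6.

[1] U = 5 is outside [0, 4] — violated.
[2] U - V = 5 - 1 = 4 — satisfied.
[3] V - S = 1 - 3 = -2, not -4 — violated.
[4] T = 2 is even — satisfied.
[5] S = 3 lies in [0, 4] — satisfied.
[6] S = 3, but 3 is required to differ — violated.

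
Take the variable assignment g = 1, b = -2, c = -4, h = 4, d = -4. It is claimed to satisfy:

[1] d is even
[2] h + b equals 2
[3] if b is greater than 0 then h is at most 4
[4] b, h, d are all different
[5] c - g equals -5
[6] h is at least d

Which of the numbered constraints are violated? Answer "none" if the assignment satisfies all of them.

[1] d = -4 is even  holds
[2] h + b = 4 + (-2) = 2  holds
[3] b = -2, not > 0; antecedent false, conditional vacuously true  holds
[4] values -2, 4, -4 are pairwise distinct  holds
[5] c - g = -4 - 1 = -5  holds
[6] h = 4, d = -4; 4 ≥ -4  holds

No violations.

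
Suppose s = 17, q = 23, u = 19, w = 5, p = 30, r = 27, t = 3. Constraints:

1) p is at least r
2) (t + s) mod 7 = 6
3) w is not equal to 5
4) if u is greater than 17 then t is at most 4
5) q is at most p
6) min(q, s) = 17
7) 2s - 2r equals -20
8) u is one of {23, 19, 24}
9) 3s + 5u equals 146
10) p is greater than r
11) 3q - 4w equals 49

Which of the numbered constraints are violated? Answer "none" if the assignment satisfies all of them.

1) p = 30, r = 27; 30 ≥ 27 — satisfied.
2) t + s = 20; 20 mod 7 = 6 — satisfied.
3) w = 5, but 5 is required to differ — violated.
4) u = 19 > 17, so we need t ≤ 4; t = 3 ≤ 4 — satisfied.
5) q = 23, p = 30; 23 ≤ 30 — satisfied.
6) min(23, 17) = 17 — satisfied.
7) 2s - 2r = 2(17) - 2(27) = -20 — satisfied.
8) u = 19 is in {23, 19, 24} — satisfied.
9) 3s + 5u = 3(17) + 5(19) = 146 — satisfied.
10) p = 30, r = 27; 30 > 27 — satisfied.
11) 3q - 4w = 3(23) - 4(5) = 49 — satisfied.

Constraint 3 is violated.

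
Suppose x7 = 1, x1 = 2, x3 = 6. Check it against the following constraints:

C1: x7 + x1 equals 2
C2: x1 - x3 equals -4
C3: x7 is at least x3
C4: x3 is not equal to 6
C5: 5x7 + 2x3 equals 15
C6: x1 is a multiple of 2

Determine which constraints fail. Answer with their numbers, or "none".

C1: x7 + x1 = 1 + 2 = 3, not 2  fails
C2: x1 - x3 = 2 - 6 = -4  holds
C3: x7 = 1, x3 = 6; 1 < 6 (want ≥)  fails
C4: x3 = 6, but 6 is required to differ  fails
C5: 5x7 + 2x3 = 5(1) + 2(6) = 17, not 15  fails
C6: 2 / 2 = 1, so 2 divides 2  holds

The assignment fails constraints 1, 3, 4, and 5.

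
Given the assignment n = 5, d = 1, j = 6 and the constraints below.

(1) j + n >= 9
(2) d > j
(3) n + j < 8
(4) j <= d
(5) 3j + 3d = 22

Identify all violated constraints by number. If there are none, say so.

Violated: 2, 3, 4, and 5.

(1) j + n = 6 + 5 = 11; 11 ≥ 9  true
(2) d = 1, j = 6; 1 ≤ 6 (want >)  false
(3) n + j = 5 + 6 = 11; 11 ≥ 8, bound 8 not met  false
(4) j = 6, d = 1; 6 > 1 (want ≤)  false
(5) 3j + 3d = 3(6) + 3(1) = 21, not 22  false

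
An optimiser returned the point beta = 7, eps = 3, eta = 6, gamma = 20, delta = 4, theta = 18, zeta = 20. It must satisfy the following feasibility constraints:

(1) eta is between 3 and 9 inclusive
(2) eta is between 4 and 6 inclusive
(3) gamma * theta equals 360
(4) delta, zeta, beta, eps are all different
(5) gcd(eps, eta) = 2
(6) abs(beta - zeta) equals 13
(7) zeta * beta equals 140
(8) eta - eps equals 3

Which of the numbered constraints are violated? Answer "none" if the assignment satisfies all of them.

No — constraint 5 is not satisfied.

(1) eta = 6 lies in [3, 9] — satisfied.
(2) eta = 6 lies in [4, 6] — satisfied.
(3) gamma * theta = 20 * 18 = 360 — satisfied.
(4) values 4, 20, 7, 3 are pairwise distinct — satisfied.
(5) gcd(3, 6) = 3, not 2 — violated.
(6) abs(7 - 20) = 13 — satisfied.
(7) zeta * beta = 20 * 7 = 140 — satisfied.
(8) eta - eps = 6 - 3 = 3 — satisfied.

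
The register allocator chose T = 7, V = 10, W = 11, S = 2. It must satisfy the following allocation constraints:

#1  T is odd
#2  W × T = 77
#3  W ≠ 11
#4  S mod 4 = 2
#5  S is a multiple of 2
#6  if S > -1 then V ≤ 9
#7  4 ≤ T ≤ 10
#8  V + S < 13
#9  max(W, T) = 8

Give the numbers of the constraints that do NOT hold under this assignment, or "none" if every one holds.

Constraints 3, 6, and 9 do not hold.

#1 T = 7 is odd  ✔
#2 W × T = 11 × 7 = 77  ✔
#3 W = 11, but 11 is required to differ  ✘
#4 2 mod 4 = 2  ✔
#5 2 / 2 = 1, so 2 divides 2  ✔
#6 S = 2 > -1, so we need V ≤ 9; but V = 10 > 9  ✘
#7 T = 7 lies in [4, 10]  ✔
#8 V + S = 10 + 2 = 12; 12 < 13  ✔
#9 max(11, 7) = 11, not 8  ✘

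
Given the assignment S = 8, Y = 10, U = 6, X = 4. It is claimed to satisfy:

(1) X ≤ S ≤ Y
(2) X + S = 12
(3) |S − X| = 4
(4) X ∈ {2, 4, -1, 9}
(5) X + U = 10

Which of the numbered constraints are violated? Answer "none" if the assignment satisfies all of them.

(1) values 4 ≤ 8 ≤ 10 — satisfied.
(2) X + S = 4 + 8 = 12 — satisfied.
(3) |8 − 4| = 4 — satisfied.
(4) X = 4 is in {2, 4, -1, 9} — satisfied.
(5) X + U = 4 + 6 = 10 — satisfied.

All constraints are satisfied.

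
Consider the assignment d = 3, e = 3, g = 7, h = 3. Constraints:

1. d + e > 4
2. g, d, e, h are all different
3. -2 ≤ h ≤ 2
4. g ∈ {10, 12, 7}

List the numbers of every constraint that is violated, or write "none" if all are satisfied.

1. d + e = 3 + 3 = 6; 6 > 4  ✓
2. d = e = 3, not all different  ✗
3. h = 3 is outside [-2, 2]  ✗
4. g = 7 is in {10, 12, 7}  ✓

The assignment fails constraints 2 and 3.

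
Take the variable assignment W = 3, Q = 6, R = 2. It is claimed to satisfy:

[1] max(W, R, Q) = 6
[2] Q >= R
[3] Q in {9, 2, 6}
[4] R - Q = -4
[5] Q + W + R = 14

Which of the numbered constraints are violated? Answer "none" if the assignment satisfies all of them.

Constraint 5 does not hold.

[1] max(3, 2, 6) = 6 — satisfied.
[2] Q = 6, R = 2; 6 ≥ 2 — satisfied.
[3] Q = 6 is in {9, 2, 6} — satisfied.
[4] R - Q = 2 - 6 = -4 — satisfied.
[5] Q + W + R = 6 + 3 + 2 = 11, not 14 — violated.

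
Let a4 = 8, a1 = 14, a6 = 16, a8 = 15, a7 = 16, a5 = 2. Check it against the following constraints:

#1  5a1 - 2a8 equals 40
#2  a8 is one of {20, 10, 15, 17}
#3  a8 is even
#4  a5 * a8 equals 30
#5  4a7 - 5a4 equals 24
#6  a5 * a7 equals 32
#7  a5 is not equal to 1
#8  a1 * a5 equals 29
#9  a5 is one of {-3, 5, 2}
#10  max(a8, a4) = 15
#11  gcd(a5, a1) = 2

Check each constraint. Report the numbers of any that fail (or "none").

#1 5a1 - 2a8 = 5(14) - 2(15) = 40  holds
#2 a8 = 15 is in {20, 10, 15, 17}  holds
#3 a8 = 15 is odd  fails
#4 a5 * a8 = 2 * 15 = 30  holds
#5 4a7 - 5a4 = 4(16) - 5(8) = 24  holds
#6 a5 * a7 = 2 * 16 = 32  holds
#7 a5 = 2, and 2 ≠ 1  holds
#8 a1 * a5 = 14 * 2 = 28, not 29  fails
#9 a5 = 2 is in {-3, 5, 2}  holds
#10 max(15, 8) = 15  holds
#11 gcd(2, 14) = 2  holds

Constraints 3, 8 are violated.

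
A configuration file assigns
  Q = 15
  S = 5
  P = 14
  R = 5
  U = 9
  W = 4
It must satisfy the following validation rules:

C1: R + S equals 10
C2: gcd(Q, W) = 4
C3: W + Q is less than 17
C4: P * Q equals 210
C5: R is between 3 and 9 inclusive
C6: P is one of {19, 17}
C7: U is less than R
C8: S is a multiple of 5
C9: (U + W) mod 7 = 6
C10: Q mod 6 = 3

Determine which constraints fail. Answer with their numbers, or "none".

C1: R + S = 5 + 5 = 10 — satisfied.
C2: gcd(15, 4) = 1, not 4 — violated.
C3: W + Q = 4 + 15 = 19; 19 ≥ 17, bound 17 not met — violated.
C4: P * Q = 14 * 15 = 210 — satisfied.
C5: R = 5 lies in [3, 9] — satisfied.
C6: P = 14 is not in {19, 17} — violated.
C7: U = 9, R = 5; 9 ≥ 5 (want <) — violated.
C8: 5 / 5 = 1, so 5 divides 5 — satisfied.
C9: U + W = 13; 13 mod 7 = 6 — satisfied.
C10: 15 mod 6 = 3 — satisfied.

The assignment fails constraints 2, 3, 6, 7.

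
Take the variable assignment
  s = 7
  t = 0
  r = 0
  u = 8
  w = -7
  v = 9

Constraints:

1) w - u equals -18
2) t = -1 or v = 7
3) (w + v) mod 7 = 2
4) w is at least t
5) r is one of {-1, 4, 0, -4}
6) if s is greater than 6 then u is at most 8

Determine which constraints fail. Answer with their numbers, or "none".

Violated: 1, 2, 4.

1) w - u = -7 - 8 = -15, not -18 — fails.
2) t = 0 ≠ -1 and v = 9 ≠ 7; both disjuncts false — fails.
3) w + v = 2; 2 mod 7 = 2 — holds.
4) w = -7, t = 0; -7 < 0 (want ≥) — fails.
5) r = 0 is in {-1, 4, 0, -4} — holds.
6) s = 7 > 6, so we need u ≤ 8; u = 8 ≤ 8 — holds.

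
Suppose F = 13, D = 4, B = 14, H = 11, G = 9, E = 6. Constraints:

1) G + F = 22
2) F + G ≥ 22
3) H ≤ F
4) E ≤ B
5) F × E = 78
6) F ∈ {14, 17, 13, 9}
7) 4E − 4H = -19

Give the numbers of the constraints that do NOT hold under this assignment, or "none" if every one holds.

1) G + F = 9 + 13 = 22 — satisfied.
2) F + G = 13 + 9 = 22; 22 ≥ 22 — satisfied.
3) H = 11, F = 13; 11 ≤ 13 — satisfied.
4) E = 6, B = 14; 6 ≤ 14 — satisfied.
5) F × E = 13 × 6 = 78 — satisfied.
6) F = 13 is in {14, 17, 13, 9} — satisfied.
7) 4E − 4H = 4(6) − 4(11) = -20, not -19 — violated.

Violated: 7.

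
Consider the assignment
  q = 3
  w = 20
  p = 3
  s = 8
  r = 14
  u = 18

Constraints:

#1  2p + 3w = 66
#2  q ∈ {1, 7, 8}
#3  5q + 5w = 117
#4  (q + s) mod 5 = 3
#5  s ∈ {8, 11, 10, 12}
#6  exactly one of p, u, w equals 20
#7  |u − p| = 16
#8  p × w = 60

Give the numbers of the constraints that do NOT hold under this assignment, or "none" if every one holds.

#1 2p + 3w = 2(3) + 3(20) = 66  ✓
#2 q = 3 is not in {1, 7, 8}  ✗
#3 5q + 5w = 5(3) + 5(20) = 115, not 117  ✗
#4 q + s = 11; 11 mod 5 = 1, not 3  ✗
#5 s = 8 is in {8, 11, 10, 12}  ✓
#6 p=3, u=18, w=20; 1 of them equals 20  ✓
#7 |18 − 3| = 15, not 16  ✗
#8 p × w = 3 × 20 = 60  ✓

No — constraints 2, 3, 4, 7 are not satisfied.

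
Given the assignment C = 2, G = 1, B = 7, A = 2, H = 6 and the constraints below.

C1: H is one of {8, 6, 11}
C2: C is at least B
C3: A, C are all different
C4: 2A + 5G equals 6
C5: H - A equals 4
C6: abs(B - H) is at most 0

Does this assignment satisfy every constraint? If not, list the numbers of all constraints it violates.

The assignment fails constraints 2, 3, 4, and 6.

C1: H = 6 is in {8, 6, 11} — satisfied.
C2: C = 2, B = 7; 2 < 7 (want ≥) — violated.
C3: A = C = 2, not all different — violated.
C4: 2A + 5G = 2(2) + 5(1) = 9, not 6 — violated.
C5: H - A = 6 - 2 = 4 — satisfied.
C6: abs(7 - 6) = 1; 1 > 0, exceeds bound 0 — violated.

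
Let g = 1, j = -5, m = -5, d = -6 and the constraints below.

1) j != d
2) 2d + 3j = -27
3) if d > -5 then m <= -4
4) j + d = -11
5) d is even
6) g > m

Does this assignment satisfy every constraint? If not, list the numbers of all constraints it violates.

1) j = -5, d = -6; distinct  ✔
2) 2d + 3j = 2(-6) + 3(-5) = -27  ✔
3) d = -6, not > -5; antecedent false, conditional vacuously true  ✔
4) j + d = -5 + (-6) = -11  ✔
5) d = -6 is even  ✔
6) g = 1, m = -5; 1 > -5  ✔

None — every constraint holds.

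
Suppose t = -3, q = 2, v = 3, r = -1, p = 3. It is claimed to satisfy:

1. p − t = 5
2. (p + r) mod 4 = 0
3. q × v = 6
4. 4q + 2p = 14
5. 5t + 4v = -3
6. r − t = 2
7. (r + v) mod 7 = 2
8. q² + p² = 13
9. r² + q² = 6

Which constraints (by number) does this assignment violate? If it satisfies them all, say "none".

1. p − t = 3 − (-3) = 6, not 5 — does not hold.
2. p + r = 2; 2 mod 4 = 2, not 0 — does not hold.
3. q × v = 2 × 3 = 6 — holds.
4. 4q + 2p = 4(2) + 2(3) = 14 — holds.
5. 5t + 4v = 5(-3) + 4(3) = -3 — holds.
6. r − t = -1 − (-3) = 2 — holds.
7. r + v = 2; 2 mod 7 = 2 — holds.
8. q² + p² = 2² + 3² = 4 + 9 = 13 — holds.
9. r² + q² = (-1)² + 2² = 1 + 4 = 5, not 6 — does not hold.

The assignment fails constraints 1, 2, and 9.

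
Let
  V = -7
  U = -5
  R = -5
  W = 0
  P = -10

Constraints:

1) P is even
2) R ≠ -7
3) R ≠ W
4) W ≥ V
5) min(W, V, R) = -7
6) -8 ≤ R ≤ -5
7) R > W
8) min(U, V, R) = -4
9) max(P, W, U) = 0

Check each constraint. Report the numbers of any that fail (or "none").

Constraints 7 and 8 do not hold.

1) P = -10 is even  holds
2) R = -5, and -5 ≠ -7  holds
3) R = -5, W = 0; distinct  holds
4) W = 0, V = -7; 0 ≥ -7  holds
5) min(0, -7, -5) = -7  holds
6) R = -5 lies in [-8, -5]  holds
7) R = -5, W = 0; -5 ≤ 0 (want >)  fails
8) min(-5, -7, -5) = -7, not -4  fails
9) max(-10, 0, -5) = 0  holds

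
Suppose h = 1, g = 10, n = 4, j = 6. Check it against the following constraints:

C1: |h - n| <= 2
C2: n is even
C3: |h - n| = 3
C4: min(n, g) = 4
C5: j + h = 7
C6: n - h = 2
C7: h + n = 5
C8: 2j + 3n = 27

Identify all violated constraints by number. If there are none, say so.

C1: |1 - 4| = 3; 3 > 2, exceeds bound 2 — violated.
C2: n = 4 is even — satisfied.
C3: |1 - 4| = 3 — satisfied.
C4: min(4, 10) = 4 — satisfied.
C5: j + h = 6 + 1 = 7 — satisfied.
C6: n - h = 4 - 1 = 3, not 2 — violated.
C7: h + n = 1 + 4 = 5 — satisfied.
C8: 2j + 3n = 2(6) + 3(4) = 24, not 27 — violated.

The assignment fails constraints 1, 6, 8.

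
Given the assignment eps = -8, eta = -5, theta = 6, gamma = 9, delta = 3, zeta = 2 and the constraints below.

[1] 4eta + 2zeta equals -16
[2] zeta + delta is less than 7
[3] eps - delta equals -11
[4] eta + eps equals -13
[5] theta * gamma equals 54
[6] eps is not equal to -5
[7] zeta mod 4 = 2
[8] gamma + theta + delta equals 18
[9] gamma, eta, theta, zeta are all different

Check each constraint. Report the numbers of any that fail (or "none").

Yes — all constraints hold.

[1] 4eta + 2zeta = 4(-5) + 2(2) = -16 — holds.
[2] zeta + delta = 2 + 3 = 5; 5 < 7 — holds.
[3] eps - delta = -8 - 3 = -11 — holds.
[4] eta + eps = -5 + (-8) = -13 — holds.
[5] theta * gamma = 6 * 9 = 54 — holds.
[6] eps = -8, and -8 ≠ -5 — holds.
[7] 2 mod 4 = 2 — holds.
[8] gamma + theta + delta = 9 + 6 + 3 = 18 — holds.
[9] values 9, -5, 6, 2 are pairwise distinct — holds.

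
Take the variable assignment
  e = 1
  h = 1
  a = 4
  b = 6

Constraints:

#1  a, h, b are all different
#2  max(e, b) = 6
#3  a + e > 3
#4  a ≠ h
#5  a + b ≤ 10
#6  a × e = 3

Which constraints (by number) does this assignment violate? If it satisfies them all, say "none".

#1 values 4, 1, 6 are pairwise distinct  holds
#2 max(1, 6) = 6  holds
#3 a + e = 4 + 1 = 5; 5 > 3  holds
#4 a = 4, h = 1; distinct  holds
#5 a + b = 4 + 6 = 10; 10 ≤ 10  holds
#6 a × e = 4 × 1 = 4, not 3  fails

The assignment fails constraint 6.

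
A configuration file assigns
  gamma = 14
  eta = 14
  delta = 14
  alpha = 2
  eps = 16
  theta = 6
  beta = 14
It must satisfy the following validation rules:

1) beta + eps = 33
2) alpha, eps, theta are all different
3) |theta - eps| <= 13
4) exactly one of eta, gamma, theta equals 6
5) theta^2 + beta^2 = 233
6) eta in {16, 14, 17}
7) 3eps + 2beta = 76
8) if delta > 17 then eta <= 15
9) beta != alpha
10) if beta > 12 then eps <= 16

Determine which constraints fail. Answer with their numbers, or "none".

Violated: 1, 5.

1) beta + eps = 14 + 16 = 30, not 33 — violated.
2) values 2, 16, 6 are pairwise distinct — OK.
3) |6 - 16| = 10; 10 ≤ 13 — OK.
4) eta=14, gamma=14, theta=6; 1 of them equals 6 — OK.
5) theta^2 + beta^2 = 6^2 + 14^2 = 36 + 196 = 232, not 233 — violated.
6) eta = 14 is in {16, 14, 17} — OK.
7) 3eps + 2beta = 3(16) + 2(14) = 76 — OK.
8) delta = 14, not > 17; antecedent false, conditional vacuously true — OK.
9) beta = 14, alpha = 2; distinct — OK.
10) beta = 14 > 12, so we need eps ≤ 16; eps = 16 ≤ 16 — OK.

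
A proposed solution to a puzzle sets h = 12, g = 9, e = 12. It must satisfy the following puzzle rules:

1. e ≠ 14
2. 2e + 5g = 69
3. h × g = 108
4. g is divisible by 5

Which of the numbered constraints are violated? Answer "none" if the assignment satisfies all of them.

Constraint 4 is violated.

1. e = 12, and 12 ≠ 14 — holds.
2. 2e + 5g = 2(12) + 5(9) = 69 — holds.
3. h × g = 12 × 9 = 108 — holds.
4. 9 = 5×1 + 4, so 5 does not divide 9 — fails.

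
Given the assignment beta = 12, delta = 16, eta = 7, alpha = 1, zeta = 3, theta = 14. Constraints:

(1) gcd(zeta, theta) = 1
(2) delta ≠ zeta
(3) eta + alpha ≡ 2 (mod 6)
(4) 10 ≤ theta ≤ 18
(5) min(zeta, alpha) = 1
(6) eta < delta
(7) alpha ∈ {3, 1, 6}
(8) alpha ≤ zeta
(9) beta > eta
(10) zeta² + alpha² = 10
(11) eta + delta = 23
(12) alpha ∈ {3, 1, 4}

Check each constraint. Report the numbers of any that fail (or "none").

The assignment satisfies every constraint.

(1) gcd(3, 14) = 1 — holds.
(2) delta = 16, zeta = 3; distinct — holds.
(3) eta + alpha = 8; 8 mod 6 = 2 — holds.
(4) theta = 14 lies in [10, 18] — holds.
(5) min(3, 1) = 1 — holds.
(6) eta = 7, delta = 16; 7 < 16 — holds.
(7) alpha = 1 is in {3, 1, 6} — holds.
(8) alpha = 1, zeta = 3; 1 ≤ 3 — holds.
(9) beta = 12, eta = 7; 12 > 7 — holds.
(10) zeta² + alpha² = 3² + 1² = 9 + 1 = 10 — holds.
(11) eta + delta = 7 + 16 = 23 — holds.
(12) alpha = 1 is in {3, 1, 4} — holds.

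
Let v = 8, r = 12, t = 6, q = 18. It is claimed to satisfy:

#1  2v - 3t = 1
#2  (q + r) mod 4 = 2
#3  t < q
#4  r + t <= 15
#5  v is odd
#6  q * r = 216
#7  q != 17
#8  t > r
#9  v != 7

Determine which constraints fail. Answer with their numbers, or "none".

#1 2v - 3t = 2(8) - 3(6) = -2, not 1 — violated.
#2 q + r = 30; 30 mod 4 = 2 — OK.
#3 t = 6, q = 18; 6 < 18 — OK.
#4 r + t = 12 + 6 = 18; 18 > 15, bound 15 not met — violated.
#5 v = 8 is even — violated.
#6 q * r = 18 * 12 = 216 — OK.
#7 q = 18, and 18 ≠ 17 — OK.
#8 t = 6, r = 12; 6 ≤ 12 (want >) — violated.
#9 v = 8, and 8 ≠ 7 — OK.

Constraints 1, 4, 5, 8 do not hold.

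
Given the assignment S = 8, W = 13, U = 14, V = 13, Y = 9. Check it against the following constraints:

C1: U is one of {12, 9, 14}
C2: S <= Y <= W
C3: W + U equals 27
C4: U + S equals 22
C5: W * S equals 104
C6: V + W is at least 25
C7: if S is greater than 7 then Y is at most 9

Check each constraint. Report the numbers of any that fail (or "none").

C1: U = 14 is in {12, 9, 14} — satisfied.
C2: values 8 <= 9 <= 13 — satisfied.
C3: W + U = 13 + 14 = 27 — satisfied.
C4: U + S = 14 + 8 = 22 — satisfied.
C5: W * S = 13 * 8 = 104 — satisfied.
C6: V + W = 13 + 13 = 26; 26 ≥ 25 — satisfied.
C7: S = 8 > 7, so we need Y ≤ 9; Y = 9 ≤ 9 — satisfied.

All constraints are satisfied.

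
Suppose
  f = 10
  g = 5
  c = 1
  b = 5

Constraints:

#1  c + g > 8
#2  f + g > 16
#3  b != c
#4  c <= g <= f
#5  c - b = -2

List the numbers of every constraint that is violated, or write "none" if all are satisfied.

#1 c + g = 1 + 5 = 6; 6 ≤ 8, bound 8 not met — violated.
#2 f + g = 10 + 5 = 15; 15 ≤ 16, bound 16 not met — violated.
#3 b = 5, c = 1; distinct — OK.
#4 values 1 <= 5 <= 10 — OK.
#5 c - b = 1 - 5 = -4, not -2 — violated.

No — constraints 1, 2, 5 are not satisfied.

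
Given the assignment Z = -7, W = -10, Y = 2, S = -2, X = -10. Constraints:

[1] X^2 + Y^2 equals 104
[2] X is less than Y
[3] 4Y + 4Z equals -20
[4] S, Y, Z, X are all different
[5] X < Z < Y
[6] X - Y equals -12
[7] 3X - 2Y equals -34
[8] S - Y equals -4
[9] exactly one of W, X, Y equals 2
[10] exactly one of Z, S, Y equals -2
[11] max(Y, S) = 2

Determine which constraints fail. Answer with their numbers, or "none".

[1] X^2 + Y^2 = (-10)^2 + 2^2 = 100 + 4 = 104  yes
[2] X = -10, Y = 2; -10 < 2  yes
[3] 4Y + 4Z = 4(2) + 4(-7) = -20  yes
[4] values -2, 2, -7, -10 are pairwise distinct  yes
[5] values -10 < -7 < 2  yes
[6] X - Y = -10 - 2 = -12  yes
[7] 3X - 2Y = 3(-10) - 2(2) = -34  yes
[8] S - Y = -2 - 2 = -4  yes
[9] W=-10, X=-10, Y=2; 1 of them equals 2  yes
[10] Z=-7, S=-2, Y=2; 1 of them equals -2  yes
[11] max(2, -2) = 2  yes

No violations.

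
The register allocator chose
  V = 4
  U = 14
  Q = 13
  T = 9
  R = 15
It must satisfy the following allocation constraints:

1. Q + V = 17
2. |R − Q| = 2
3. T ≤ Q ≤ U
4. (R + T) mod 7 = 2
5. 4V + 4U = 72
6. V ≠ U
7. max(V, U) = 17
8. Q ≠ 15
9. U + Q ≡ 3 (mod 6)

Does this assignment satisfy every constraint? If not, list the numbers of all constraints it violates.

1. Q + V = 13 + 4 = 17 — satisfied.
2. |15 − 13| = 2 — satisfied.
3. values 9 ≤ 13 ≤ 14 — satisfied.
4. R + T = 24; 24 mod 7 = 3, not 2 — violated.
5. 4V + 4U = 4(4) + 4(14) = 72 — satisfied.
6. V = 4, U = 14; distinct — satisfied.
7. max(4, 14) = 14, not 17 — violated.
8. Q = 13, and 13 ≠ 15 — satisfied.
9. U + Q = 27; 27 mod 6 = 3 — satisfied.

The assignment fails constraints 4 and 7.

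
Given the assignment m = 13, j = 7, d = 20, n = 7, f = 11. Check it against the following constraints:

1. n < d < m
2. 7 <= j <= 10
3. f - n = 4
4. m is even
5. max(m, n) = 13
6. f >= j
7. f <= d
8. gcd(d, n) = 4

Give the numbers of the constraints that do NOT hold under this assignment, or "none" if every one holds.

1. values 7, 20, 13; d = 20 is not < m = 13  fails
2. j = 7 lies in [7, 10]  holds
3. f - n = 11 - 7 = 4  holds
4. m = 13 is odd  fails
5. max(13, 7) = 13  holds
6. f = 11, j = 7; 11 ≥ 7  holds
7. f = 11, d = 20; 11 ≤ 20  holds
8. gcd(20, 7) = 1, not 4  fails

No — constraints 1, 4, and 8 are not satisfied.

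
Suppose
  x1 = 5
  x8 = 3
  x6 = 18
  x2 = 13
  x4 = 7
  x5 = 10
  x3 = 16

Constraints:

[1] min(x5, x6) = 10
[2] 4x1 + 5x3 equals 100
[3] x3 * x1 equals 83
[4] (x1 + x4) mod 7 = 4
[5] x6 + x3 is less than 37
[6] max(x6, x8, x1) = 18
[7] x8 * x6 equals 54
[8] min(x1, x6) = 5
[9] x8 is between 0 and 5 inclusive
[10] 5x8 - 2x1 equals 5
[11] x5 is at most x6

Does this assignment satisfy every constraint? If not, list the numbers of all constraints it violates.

[1] min(10, 18) = 10  ✓
[2] 4x1 + 5x3 = 4(5) + 5(16) = 100  ✓
[3] x3 * x1 = 16 * 5 = 80, not 83  ✗
[4] x1 + x4 = 12; 12 mod 7 = 5, not 4  ✗
[5] x6 + x3 = 18 + 16 = 34; 34 < 37  ✓
[6] max(18, 3, 5) = 18  ✓
[7] x8 * x6 = 3 * 18 = 54  ✓
[8] min(5, 18) = 5  ✓
[9] x8 = 3 lies in [0, 5]  ✓
[10] 5x8 - 2x1 = 5(3) - 2(5) = 5  ✓
[11] x5 = 10, x6 = 18; 10 ≤ 18  ✓

Violated: 3 and 4.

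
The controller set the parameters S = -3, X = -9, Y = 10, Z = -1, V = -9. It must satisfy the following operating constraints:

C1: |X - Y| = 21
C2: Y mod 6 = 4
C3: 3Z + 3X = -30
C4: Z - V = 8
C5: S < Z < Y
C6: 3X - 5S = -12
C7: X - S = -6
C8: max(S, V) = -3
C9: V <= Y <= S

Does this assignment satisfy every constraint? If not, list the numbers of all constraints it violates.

C1: |-9 - 10| = 19, not 21  ✗
C2: 10 mod 6 = 4  ✓
C3: 3Z + 3X = 3(-1) + 3(-9) = -30  ✓
C4: Z - V = -1 - (-9) = 8  ✓
C5: values -3 < -1 < 10  ✓
C6: 3X - 5S = 3(-9) - 5(-3) = -12  ✓
C7: X - S = -9 - (-3) = -6  ✓
C8: max(-3, -9) = -3  ✓
C9: values -9, 10, -3; Y = 10 is not <= S = -3  ✗

The assignment fails constraints 1 and 9.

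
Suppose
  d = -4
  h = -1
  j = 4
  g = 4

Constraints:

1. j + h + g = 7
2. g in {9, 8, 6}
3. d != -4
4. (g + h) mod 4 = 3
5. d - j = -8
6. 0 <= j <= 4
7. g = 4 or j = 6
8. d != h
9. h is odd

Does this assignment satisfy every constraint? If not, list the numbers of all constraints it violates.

1. j + h + g = 4 + (-1) + 4 = 7  holds
2. g = 4 is not in {9, 8, 6}  fails
3. d = -4, but -4 is required to differ  fails
4. g + h = 3; 3 mod 4 = 3  holds
5. d - j = -4 - 4 = -8  holds
6. j = 4 lies in [0, 4]  holds
7. g = 4 = 4 (first disjunct)  holds
8. d = -4, h = -1; distinct  holds
9. h = -1 is odd  holds

Constraints 2 and 3 are violated.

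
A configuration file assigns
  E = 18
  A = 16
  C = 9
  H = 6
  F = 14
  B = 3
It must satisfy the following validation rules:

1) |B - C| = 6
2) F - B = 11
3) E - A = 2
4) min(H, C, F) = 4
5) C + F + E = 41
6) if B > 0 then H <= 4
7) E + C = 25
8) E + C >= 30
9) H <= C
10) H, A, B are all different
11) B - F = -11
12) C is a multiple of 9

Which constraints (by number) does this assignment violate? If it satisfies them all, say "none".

1) |3 - 9| = 6 — holds.
2) F - B = 14 - 3 = 11 — holds.
3) E - A = 18 - 16 = 2 — holds.
4) min(6, 9, 14) = 6, not 4 — does not hold.
5) C + F + E = 9 + 14 + 18 = 41 — holds.
6) B = 3 > 0, so we need H ≤ 4; but H = 6 > 4 — does not hold.
7) E + C = 18 + 9 = 27, not 25 — does not hold.
8) E + C = 18 + 9 = 27; 27 < 30, bound 30 not met — does not hold.
9) H = 6, C = 9; 6 ≤ 9 — holds.
10) values 6, 16, 3 are pairwise distinct — holds.
11) B - F = 3 - 14 = -11 — holds.
12) 9 / 9 = 1, so 9 divides 9 — holds.

Constraints 4, 6, 7, 8 do not hold.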